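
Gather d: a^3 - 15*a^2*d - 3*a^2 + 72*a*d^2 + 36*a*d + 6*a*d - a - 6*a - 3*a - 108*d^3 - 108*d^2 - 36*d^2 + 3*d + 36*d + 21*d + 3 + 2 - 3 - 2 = a^3 - 3*a^2 - 10*a - 108*d^3 + d^2*(72*a - 144) + d*(-15*a^2 + 42*a + 60)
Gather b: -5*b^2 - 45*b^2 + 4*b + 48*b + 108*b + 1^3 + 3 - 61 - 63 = -50*b^2 + 160*b - 120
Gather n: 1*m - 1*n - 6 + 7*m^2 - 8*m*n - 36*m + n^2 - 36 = 7*m^2 - 35*m + n^2 + n*(-8*m - 1) - 42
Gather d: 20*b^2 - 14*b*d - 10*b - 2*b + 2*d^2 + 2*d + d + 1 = 20*b^2 - 12*b + 2*d^2 + d*(3 - 14*b) + 1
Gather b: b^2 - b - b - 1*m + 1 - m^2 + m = b^2 - 2*b - m^2 + 1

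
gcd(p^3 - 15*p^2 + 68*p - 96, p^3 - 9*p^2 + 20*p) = p - 4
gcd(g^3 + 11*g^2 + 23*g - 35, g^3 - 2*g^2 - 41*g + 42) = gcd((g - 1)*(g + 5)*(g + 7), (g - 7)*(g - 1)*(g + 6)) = g - 1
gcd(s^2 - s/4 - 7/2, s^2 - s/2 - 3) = s - 2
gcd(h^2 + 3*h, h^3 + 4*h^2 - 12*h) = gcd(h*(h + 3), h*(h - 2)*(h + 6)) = h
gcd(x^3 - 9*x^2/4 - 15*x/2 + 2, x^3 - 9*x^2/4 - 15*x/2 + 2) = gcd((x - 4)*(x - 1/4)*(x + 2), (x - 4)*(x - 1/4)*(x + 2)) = x^3 - 9*x^2/4 - 15*x/2 + 2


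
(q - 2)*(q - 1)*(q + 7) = q^3 + 4*q^2 - 19*q + 14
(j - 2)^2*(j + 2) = j^3 - 2*j^2 - 4*j + 8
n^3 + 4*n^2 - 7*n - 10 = (n - 2)*(n + 1)*(n + 5)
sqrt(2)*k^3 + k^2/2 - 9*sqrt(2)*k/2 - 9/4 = (k - 3*sqrt(2)/2)*(k + 3*sqrt(2)/2)*(sqrt(2)*k + 1/2)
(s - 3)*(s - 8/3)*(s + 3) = s^3 - 8*s^2/3 - 9*s + 24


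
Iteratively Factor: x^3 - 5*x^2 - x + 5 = (x - 1)*(x^2 - 4*x - 5) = (x - 1)*(x + 1)*(x - 5)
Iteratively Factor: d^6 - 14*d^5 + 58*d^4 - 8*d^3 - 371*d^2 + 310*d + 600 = (d - 5)*(d^5 - 9*d^4 + 13*d^3 + 57*d^2 - 86*d - 120) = (d - 5)^2*(d^4 - 4*d^3 - 7*d^2 + 22*d + 24) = (d - 5)^2*(d - 3)*(d^3 - d^2 - 10*d - 8) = (d - 5)^2*(d - 4)*(d - 3)*(d^2 + 3*d + 2) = (d - 5)^2*(d - 4)*(d - 3)*(d + 1)*(d + 2)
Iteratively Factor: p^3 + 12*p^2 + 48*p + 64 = (p + 4)*(p^2 + 8*p + 16) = (p + 4)^2*(p + 4)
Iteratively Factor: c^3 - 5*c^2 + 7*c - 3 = (c - 3)*(c^2 - 2*c + 1) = (c - 3)*(c - 1)*(c - 1)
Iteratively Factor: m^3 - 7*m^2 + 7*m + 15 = (m - 3)*(m^2 - 4*m - 5) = (m - 3)*(m + 1)*(m - 5)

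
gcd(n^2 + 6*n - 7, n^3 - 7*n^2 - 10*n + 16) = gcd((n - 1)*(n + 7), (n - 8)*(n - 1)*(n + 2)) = n - 1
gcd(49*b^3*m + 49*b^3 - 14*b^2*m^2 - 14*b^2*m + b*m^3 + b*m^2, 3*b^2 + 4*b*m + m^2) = 1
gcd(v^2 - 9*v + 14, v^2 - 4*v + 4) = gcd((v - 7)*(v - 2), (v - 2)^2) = v - 2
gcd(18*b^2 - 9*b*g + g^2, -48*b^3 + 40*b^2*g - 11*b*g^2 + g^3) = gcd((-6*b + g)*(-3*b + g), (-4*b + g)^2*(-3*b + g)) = 3*b - g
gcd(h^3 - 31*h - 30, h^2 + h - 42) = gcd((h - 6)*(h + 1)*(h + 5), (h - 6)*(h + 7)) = h - 6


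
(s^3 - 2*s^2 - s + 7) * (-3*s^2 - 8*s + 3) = -3*s^5 - 2*s^4 + 22*s^3 - 19*s^2 - 59*s + 21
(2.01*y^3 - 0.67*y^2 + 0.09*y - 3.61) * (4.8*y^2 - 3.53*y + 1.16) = 9.648*y^5 - 10.3113*y^4 + 5.1287*y^3 - 18.4229*y^2 + 12.8477*y - 4.1876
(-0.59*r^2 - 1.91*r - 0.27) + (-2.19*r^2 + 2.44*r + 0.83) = -2.78*r^2 + 0.53*r + 0.56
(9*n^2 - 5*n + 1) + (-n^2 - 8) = 8*n^2 - 5*n - 7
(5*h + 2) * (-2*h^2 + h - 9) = -10*h^3 + h^2 - 43*h - 18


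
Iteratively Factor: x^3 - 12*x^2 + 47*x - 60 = (x - 4)*(x^2 - 8*x + 15) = (x - 5)*(x - 4)*(x - 3)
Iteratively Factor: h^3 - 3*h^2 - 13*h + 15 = (h + 3)*(h^2 - 6*h + 5) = (h - 1)*(h + 3)*(h - 5)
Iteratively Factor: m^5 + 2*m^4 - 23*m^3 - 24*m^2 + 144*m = (m - 3)*(m^4 + 5*m^3 - 8*m^2 - 48*m) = (m - 3)*(m + 4)*(m^3 + m^2 - 12*m) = (m - 3)*(m + 4)^2*(m^2 - 3*m) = m*(m - 3)*(m + 4)^2*(m - 3)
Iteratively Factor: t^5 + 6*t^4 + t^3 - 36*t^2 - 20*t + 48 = (t + 2)*(t^4 + 4*t^3 - 7*t^2 - 22*t + 24) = (t + 2)*(t + 4)*(t^3 - 7*t + 6) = (t - 1)*(t + 2)*(t + 4)*(t^2 + t - 6) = (t - 1)*(t + 2)*(t + 3)*(t + 4)*(t - 2)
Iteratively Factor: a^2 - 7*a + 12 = (a - 3)*(a - 4)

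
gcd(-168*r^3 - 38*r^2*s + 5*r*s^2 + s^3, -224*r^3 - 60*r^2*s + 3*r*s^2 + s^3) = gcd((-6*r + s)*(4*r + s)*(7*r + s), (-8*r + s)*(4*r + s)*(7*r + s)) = 28*r^2 + 11*r*s + s^2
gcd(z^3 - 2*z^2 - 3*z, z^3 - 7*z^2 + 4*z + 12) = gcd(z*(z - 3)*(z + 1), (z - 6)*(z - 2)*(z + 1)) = z + 1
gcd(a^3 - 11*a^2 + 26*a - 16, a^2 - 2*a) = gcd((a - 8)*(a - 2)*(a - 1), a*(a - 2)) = a - 2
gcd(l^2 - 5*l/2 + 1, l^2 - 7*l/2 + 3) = l - 2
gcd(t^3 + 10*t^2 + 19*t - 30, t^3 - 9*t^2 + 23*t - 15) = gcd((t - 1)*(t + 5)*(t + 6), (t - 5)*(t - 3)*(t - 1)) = t - 1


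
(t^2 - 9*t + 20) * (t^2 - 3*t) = t^4 - 12*t^3 + 47*t^2 - 60*t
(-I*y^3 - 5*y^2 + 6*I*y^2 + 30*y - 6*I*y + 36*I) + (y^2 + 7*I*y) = -I*y^3 - 4*y^2 + 6*I*y^2 + 30*y + I*y + 36*I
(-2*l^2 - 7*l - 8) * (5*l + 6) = -10*l^3 - 47*l^2 - 82*l - 48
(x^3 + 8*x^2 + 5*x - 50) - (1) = x^3 + 8*x^2 + 5*x - 51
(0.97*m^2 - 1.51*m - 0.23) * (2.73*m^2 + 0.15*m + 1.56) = 2.6481*m^4 - 3.9768*m^3 + 0.6588*m^2 - 2.3901*m - 0.3588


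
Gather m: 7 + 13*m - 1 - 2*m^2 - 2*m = -2*m^2 + 11*m + 6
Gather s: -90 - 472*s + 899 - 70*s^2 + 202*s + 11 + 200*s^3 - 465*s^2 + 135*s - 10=200*s^3 - 535*s^2 - 135*s + 810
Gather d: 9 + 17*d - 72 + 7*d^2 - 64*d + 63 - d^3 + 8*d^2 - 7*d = -d^3 + 15*d^2 - 54*d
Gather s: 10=10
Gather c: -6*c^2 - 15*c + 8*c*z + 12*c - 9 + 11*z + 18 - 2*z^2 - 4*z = -6*c^2 + c*(8*z - 3) - 2*z^2 + 7*z + 9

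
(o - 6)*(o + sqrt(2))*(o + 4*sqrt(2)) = o^3 - 6*o^2 + 5*sqrt(2)*o^2 - 30*sqrt(2)*o + 8*o - 48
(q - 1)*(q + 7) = q^2 + 6*q - 7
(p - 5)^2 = p^2 - 10*p + 25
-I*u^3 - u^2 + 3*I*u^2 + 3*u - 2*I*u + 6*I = (u - 3)*(u - 2*I)*(-I*u + 1)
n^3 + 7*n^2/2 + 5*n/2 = n*(n + 1)*(n + 5/2)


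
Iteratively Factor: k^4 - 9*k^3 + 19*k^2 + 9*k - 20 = (k + 1)*(k^3 - 10*k^2 + 29*k - 20) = (k - 5)*(k + 1)*(k^2 - 5*k + 4) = (k - 5)*(k - 1)*(k + 1)*(k - 4)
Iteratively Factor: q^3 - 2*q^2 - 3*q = (q)*(q^2 - 2*q - 3) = q*(q - 3)*(q + 1)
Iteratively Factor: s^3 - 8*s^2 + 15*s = (s - 3)*(s^2 - 5*s) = s*(s - 3)*(s - 5)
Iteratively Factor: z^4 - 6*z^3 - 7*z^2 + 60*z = (z - 5)*(z^3 - z^2 - 12*z) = z*(z - 5)*(z^2 - z - 12) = z*(z - 5)*(z + 3)*(z - 4)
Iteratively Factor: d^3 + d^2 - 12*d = (d + 4)*(d^2 - 3*d) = (d - 3)*(d + 4)*(d)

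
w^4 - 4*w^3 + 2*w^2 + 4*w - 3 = (w - 3)*(w - 1)^2*(w + 1)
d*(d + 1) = d^2 + d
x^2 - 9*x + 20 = (x - 5)*(x - 4)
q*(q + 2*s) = q^2 + 2*q*s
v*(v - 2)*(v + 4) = v^3 + 2*v^2 - 8*v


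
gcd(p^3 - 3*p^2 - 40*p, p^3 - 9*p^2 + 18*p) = p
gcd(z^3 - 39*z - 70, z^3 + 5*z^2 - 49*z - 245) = z^2 - 2*z - 35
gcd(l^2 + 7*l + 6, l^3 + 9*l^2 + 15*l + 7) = l + 1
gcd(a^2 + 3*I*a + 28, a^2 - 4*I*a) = a - 4*I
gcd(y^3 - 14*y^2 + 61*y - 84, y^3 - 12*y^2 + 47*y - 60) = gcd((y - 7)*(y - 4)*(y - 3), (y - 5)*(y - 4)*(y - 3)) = y^2 - 7*y + 12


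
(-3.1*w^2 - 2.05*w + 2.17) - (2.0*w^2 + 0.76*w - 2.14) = -5.1*w^2 - 2.81*w + 4.31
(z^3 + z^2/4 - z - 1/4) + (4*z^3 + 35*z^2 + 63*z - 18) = 5*z^3 + 141*z^2/4 + 62*z - 73/4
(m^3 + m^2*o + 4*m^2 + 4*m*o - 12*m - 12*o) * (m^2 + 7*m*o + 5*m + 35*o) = m^5 + 8*m^4*o + 9*m^4 + 7*m^3*o^2 + 72*m^3*o + 8*m^3 + 63*m^2*o^2 + 64*m^2*o - 60*m^2 + 56*m*o^2 - 480*m*o - 420*o^2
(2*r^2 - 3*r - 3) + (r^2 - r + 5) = 3*r^2 - 4*r + 2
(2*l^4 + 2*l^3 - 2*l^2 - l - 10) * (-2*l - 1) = -4*l^5 - 6*l^4 + 2*l^3 + 4*l^2 + 21*l + 10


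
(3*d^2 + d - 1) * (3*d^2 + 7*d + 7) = 9*d^4 + 24*d^3 + 25*d^2 - 7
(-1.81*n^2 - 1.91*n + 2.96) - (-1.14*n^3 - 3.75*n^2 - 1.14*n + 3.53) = 1.14*n^3 + 1.94*n^2 - 0.77*n - 0.57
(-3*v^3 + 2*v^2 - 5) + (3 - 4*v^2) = -3*v^3 - 2*v^2 - 2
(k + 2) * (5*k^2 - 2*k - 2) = 5*k^3 + 8*k^2 - 6*k - 4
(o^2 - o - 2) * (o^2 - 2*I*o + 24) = o^4 - o^3 - 2*I*o^3 + 22*o^2 + 2*I*o^2 - 24*o + 4*I*o - 48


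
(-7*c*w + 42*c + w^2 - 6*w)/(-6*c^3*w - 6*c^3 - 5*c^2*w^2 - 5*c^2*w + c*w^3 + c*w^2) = (7*c*w - 42*c - w^2 + 6*w)/(c*(6*c^2*w + 6*c^2 + 5*c*w^2 + 5*c*w - w^3 - w^2))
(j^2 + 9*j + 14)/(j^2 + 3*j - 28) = (j + 2)/(j - 4)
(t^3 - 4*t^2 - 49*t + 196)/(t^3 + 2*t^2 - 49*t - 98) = (t - 4)/(t + 2)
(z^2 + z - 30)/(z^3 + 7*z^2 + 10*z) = (z^2 + z - 30)/(z*(z^2 + 7*z + 10))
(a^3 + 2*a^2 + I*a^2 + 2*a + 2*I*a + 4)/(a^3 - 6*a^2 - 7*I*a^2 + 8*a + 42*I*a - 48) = (a^3 + a^2*(2 + I) + a*(2 + 2*I) + 4)/(a^3 + a^2*(-6 - 7*I) + a*(8 + 42*I) - 48)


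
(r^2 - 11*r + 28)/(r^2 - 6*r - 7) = (r - 4)/(r + 1)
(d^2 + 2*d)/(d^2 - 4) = d/(d - 2)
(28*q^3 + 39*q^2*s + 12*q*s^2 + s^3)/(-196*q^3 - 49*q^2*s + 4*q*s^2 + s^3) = (-q - s)/(7*q - s)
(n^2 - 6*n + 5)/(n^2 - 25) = (n - 1)/(n + 5)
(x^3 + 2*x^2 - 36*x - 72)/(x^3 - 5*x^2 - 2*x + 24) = (x^2 - 36)/(x^2 - 7*x + 12)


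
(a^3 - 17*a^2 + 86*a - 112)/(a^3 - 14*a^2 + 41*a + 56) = (a - 2)/(a + 1)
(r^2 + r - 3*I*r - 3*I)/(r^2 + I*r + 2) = (r^2 + r - 3*I*r - 3*I)/(r^2 + I*r + 2)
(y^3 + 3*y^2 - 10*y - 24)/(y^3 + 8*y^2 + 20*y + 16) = (y - 3)/(y + 2)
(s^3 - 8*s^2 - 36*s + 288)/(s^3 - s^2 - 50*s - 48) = (s - 6)/(s + 1)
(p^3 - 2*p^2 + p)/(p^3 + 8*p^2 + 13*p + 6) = p*(p^2 - 2*p + 1)/(p^3 + 8*p^2 + 13*p + 6)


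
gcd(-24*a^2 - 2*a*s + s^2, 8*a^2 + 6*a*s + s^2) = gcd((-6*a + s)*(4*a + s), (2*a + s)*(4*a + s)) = 4*a + s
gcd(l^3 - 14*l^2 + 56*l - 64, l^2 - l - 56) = l - 8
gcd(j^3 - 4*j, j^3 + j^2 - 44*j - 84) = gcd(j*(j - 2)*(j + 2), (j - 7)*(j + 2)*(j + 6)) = j + 2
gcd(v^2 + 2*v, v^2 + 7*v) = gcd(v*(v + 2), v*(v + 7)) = v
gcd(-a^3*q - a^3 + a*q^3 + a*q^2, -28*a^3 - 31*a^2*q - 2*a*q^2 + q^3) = a + q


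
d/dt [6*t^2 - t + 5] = 12*t - 1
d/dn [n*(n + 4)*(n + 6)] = 3*n^2 + 20*n + 24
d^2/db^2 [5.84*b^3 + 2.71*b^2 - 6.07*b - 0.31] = 35.04*b + 5.42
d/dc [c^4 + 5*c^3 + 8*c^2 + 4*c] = 4*c^3 + 15*c^2 + 16*c + 4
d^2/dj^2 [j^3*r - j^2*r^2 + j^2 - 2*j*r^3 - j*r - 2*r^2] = 6*j*r - 2*r^2 + 2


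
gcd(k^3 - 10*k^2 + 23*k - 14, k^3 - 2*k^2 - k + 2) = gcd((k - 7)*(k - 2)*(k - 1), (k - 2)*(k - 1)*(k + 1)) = k^2 - 3*k + 2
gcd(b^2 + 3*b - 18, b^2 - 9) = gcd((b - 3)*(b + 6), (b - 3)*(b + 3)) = b - 3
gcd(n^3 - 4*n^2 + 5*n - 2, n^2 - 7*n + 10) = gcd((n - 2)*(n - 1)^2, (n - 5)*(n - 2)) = n - 2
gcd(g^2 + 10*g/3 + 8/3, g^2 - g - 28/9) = g + 4/3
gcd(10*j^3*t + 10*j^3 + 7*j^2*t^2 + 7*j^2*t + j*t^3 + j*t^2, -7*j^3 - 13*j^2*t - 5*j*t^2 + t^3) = 1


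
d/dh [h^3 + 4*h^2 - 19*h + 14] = 3*h^2 + 8*h - 19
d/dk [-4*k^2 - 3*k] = -8*k - 3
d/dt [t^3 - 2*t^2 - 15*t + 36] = 3*t^2 - 4*t - 15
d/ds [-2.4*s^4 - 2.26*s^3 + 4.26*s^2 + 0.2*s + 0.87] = -9.6*s^3 - 6.78*s^2 + 8.52*s + 0.2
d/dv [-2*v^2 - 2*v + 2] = -4*v - 2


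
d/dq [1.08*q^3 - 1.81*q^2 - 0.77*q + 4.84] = 3.24*q^2 - 3.62*q - 0.77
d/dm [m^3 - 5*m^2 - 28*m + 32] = 3*m^2 - 10*m - 28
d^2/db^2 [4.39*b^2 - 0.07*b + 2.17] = 8.78000000000000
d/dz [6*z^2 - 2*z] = 12*z - 2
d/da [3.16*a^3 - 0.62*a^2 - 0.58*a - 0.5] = 9.48*a^2 - 1.24*a - 0.58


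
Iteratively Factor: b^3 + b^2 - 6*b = (b + 3)*(b^2 - 2*b) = (b - 2)*(b + 3)*(b)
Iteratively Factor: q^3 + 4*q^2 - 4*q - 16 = (q + 4)*(q^2 - 4) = (q + 2)*(q + 4)*(q - 2)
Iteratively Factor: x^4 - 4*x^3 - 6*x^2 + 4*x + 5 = (x + 1)*(x^3 - 5*x^2 - x + 5) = (x + 1)^2*(x^2 - 6*x + 5) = (x - 1)*(x + 1)^2*(x - 5)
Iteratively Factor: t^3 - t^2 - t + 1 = (t - 1)*(t^2 - 1) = (t - 1)^2*(t + 1)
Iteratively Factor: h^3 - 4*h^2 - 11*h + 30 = (h + 3)*(h^2 - 7*h + 10) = (h - 5)*(h + 3)*(h - 2)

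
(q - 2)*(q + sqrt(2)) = q^2 - 2*q + sqrt(2)*q - 2*sqrt(2)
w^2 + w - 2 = (w - 1)*(w + 2)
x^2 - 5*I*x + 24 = (x - 8*I)*(x + 3*I)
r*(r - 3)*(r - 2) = r^3 - 5*r^2 + 6*r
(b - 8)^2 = b^2 - 16*b + 64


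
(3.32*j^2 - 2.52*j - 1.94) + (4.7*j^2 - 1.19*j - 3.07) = 8.02*j^2 - 3.71*j - 5.01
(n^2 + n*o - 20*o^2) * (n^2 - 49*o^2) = n^4 + n^3*o - 69*n^2*o^2 - 49*n*o^3 + 980*o^4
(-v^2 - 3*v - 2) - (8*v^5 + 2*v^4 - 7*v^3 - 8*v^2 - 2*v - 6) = -8*v^5 - 2*v^4 + 7*v^3 + 7*v^2 - v + 4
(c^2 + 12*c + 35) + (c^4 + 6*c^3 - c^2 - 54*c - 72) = c^4 + 6*c^3 - 42*c - 37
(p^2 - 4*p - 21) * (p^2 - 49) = p^4 - 4*p^3 - 70*p^2 + 196*p + 1029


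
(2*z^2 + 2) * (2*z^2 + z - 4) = 4*z^4 + 2*z^3 - 4*z^2 + 2*z - 8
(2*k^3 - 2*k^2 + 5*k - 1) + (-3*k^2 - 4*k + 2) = 2*k^3 - 5*k^2 + k + 1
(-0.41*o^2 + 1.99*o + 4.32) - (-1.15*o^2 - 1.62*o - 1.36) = 0.74*o^2 + 3.61*o + 5.68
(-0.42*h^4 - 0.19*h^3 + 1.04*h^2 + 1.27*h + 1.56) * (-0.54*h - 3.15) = 0.2268*h^5 + 1.4256*h^4 + 0.0368999999999999*h^3 - 3.9618*h^2 - 4.8429*h - 4.914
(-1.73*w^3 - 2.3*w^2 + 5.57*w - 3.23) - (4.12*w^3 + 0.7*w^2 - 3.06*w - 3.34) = -5.85*w^3 - 3.0*w^2 + 8.63*w + 0.11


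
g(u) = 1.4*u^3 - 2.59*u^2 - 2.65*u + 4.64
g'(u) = 4.2*u^2 - 5.18*u - 2.65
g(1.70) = -0.47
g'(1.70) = 0.68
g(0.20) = 4.02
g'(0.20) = -3.52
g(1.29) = -0.08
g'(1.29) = -2.34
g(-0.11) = 4.90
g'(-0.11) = -2.03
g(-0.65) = 4.88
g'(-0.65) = 2.49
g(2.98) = 10.79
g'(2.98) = 19.21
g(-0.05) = 4.77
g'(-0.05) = -2.38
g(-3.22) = -60.42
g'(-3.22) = 57.58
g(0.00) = 4.64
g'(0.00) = -2.65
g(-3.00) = -48.52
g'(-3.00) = 50.69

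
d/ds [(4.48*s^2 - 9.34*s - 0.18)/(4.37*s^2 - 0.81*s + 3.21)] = (37.187*s^2 + 30.3348*s - 30.1272)/(19.0969*s^4 - 7.0794*s^3 + 28.7115*s^2 - 5.2002*s + 10.3041)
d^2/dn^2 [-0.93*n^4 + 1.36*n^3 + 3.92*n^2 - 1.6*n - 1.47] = -11.16*n^2 + 8.16*n + 7.84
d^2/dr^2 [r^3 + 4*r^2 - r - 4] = 6*r + 8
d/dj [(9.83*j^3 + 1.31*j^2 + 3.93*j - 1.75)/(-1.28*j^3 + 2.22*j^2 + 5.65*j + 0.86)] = (-7.105427357601e-15*j^5 + 23.4994*j^4 + 121.1398*j^3 + 17.3183*j^2 + 10.0232*j + 13.2673)/(1.6384*j^6 - 5.6832*j^5 - 9.5356*j^4 + 22.8844*j^3 + 35.7409*j^2 + 9.718*j + 0.7396)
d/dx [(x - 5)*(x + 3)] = 2*x - 2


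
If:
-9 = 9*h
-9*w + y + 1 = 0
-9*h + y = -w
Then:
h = -1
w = -4/5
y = -41/5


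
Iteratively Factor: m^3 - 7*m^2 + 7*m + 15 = (m - 3)*(m^2 - 4*m - 5) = (m - 3)*(m + 1)*(m - 5)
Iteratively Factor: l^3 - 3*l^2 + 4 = (l + 1)*(l^2 - 4*l + 4) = (l - 2)*(l + 1)*(l - 2)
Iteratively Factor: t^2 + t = (t)*(t + 1)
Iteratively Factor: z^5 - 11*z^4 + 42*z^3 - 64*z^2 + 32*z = (z - 1)*(z^4 - 10*z^3 + 32*z^2 - 32*z) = z*(z - 1)*(z^3 - 10*z^2 + 32*z - 32) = z*(z - 4)*(z - 1)*(z^2 - 6*z + 8) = z*(z - 4)^2*(z - 1)*(z - 2)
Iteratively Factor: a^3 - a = (a - 1)*(a^2 + a) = (a - 1)*(a + 1)*(a)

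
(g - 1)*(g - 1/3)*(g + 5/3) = g^3 + g^2/3 - 17*g/9 + 5/9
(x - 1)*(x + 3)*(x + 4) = x^3 + 6*x^2 + 5*x - 12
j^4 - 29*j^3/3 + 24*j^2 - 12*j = j*(j - 6)*(j - 3)*(j - 2/3)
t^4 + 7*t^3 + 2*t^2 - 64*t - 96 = (t - 3)*(t + 2)*(t + 4)^2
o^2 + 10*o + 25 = (o + 5)^2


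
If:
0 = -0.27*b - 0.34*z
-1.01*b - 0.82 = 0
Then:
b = -0.81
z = 0.64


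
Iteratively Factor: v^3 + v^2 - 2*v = (v)*(v^2 + v - 2) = v*(v - 1)*(v + 2)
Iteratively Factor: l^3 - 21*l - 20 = (l + 4)*(l^2 - 4*l - 5) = (l - 5)*(l + 4)*(l + 1)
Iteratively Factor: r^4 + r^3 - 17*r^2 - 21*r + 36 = (r + 3)*(r^3 - 2*r^2 - 11*r + 12) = (r + 3)^2*(r^2 - 5*r + 4) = (r - 4)*(r + 3)^2*(r - 1)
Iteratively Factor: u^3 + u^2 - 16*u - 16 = (u - 4)*(u^2 + 5*u + 4) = (u - 4)*(u + 4)*(u + 1)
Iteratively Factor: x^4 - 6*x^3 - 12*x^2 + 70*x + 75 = (x - 5)*(x^3 - x^2 - 17*x - 15) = (x - 5)*(x + 3)*(x^2 - 4*x - 5) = (x - 5)*(x + 1)*(x + 3)*(x - 5)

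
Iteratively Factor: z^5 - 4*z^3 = (z - 2)*(z^4 + 2*z^3) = z*(z - 2)*(z^3 + 2*z^2) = z^2*(z - 2)*(z^2 + 2*z) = z^2*(z - 2)*(z + 2)*(z)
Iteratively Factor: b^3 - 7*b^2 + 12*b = (b - 4)*(b^2 - 3*b) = b*(b - 4)*(b - 3)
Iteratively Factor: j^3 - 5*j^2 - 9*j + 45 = (j - 5)*(j^2 - 9) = (j - 5)*(j + 3)*(j - 3)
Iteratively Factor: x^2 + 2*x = (x)*(x + 2)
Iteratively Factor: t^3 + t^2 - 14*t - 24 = (t + 3)*(t^2 - 2*t - 8) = (t + 2)*(t + 3)*(t - 4)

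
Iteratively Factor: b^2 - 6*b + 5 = (b - 5)*(b - 1)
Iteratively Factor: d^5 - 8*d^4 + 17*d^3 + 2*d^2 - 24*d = (d - 3)*(d^4 - 5*d^3 + 2*d^2 + 8*d) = d*(d - 3)*(d^3 - 5*d^2 + 2*d + 8) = d*(d - 3)*(d - 2)*(d^2 - 3*d - 4) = d*(d - 3)*(d - 2)*(d + 1)*(d - 4)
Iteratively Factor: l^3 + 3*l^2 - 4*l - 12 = (l + 3)*(l^2 - 4) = (l + 2)*(l + 3)*(l - 2)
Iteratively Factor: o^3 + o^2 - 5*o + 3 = (o - 1)*(o^2 + 2*o - 3) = (o - 1)^2*(o + 3)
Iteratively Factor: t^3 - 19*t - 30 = (t + 3)*(t^2 - 3*t - 10) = (t - 5)*(t + 3)*(t + 2)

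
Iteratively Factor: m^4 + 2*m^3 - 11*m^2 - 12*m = (m + 1)*(m^3 + m^2 - 12*m) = m*(m + 1)*(m^2 + m - 12) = m*(m + 1)*(m + 4)*(m - 3)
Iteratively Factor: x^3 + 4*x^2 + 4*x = (x + 2)*(x^2 + 2*x) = x*(x + 2)*(x + 2)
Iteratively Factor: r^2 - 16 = (r + 4)*(r - 4)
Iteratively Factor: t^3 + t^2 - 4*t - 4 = (t + 1)*(t^2 - 4) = (t + 1)*(t + 2)*(t - 2)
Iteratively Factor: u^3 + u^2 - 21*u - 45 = (u + 3)*(u^2 - 2*u - 15) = (u - 5)*(u + 3)*(u + 3)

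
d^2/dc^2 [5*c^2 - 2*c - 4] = 10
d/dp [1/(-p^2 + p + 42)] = (2*p - 1)/(-p^2 + p + 42)^2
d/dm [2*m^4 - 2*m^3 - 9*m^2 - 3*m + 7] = 8*m^3 - 6*m^2 - 18*m - 3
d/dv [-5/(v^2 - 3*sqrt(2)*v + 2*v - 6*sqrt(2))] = 5*(2*v - 3*sqrt(2) + 2)/(v^2 - 3*sqrt(2)*v + 2*v - 6*sqrt(2))^2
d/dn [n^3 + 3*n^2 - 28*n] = 3*n^2 + 6*n - 28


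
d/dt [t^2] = 2*t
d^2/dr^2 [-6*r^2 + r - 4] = -12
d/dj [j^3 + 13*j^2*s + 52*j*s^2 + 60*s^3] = 3*j^2 + 26*j*s + 52*s^2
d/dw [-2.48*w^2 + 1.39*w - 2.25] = 1.39 - 4.96*w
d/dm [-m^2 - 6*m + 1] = -2*m - 6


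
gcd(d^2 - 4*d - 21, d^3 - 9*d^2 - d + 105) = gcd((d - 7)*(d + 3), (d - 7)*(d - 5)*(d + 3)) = d^2 - 4*d - 21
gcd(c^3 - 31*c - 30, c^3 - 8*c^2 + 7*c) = 1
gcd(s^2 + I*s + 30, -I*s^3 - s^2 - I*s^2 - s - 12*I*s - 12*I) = 1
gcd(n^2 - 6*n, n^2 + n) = n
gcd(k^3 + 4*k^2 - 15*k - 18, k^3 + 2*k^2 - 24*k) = k + 6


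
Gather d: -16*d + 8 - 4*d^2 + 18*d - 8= -4*d^2 + 2*d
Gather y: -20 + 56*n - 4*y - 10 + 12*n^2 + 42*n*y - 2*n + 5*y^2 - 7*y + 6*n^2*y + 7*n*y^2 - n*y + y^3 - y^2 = 12*n^2 + 54*n + y^3 + y^2*(7*n + 4) + y*(6*n^2 + 41*n - 11) - 30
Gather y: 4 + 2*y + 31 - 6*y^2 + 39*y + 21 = -6*y^2 + 41*y + 56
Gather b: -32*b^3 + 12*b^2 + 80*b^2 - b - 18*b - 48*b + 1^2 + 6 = -32*b^3 + 92*b^2 - 67*b + 7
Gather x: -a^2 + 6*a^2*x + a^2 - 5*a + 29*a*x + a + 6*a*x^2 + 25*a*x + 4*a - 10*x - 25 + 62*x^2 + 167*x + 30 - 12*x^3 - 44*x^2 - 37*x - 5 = -12*x^3 + x^2*(6*a + 18) + x*(6*a^2 + 54*a + 120)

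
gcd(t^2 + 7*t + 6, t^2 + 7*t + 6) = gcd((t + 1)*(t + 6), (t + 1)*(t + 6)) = t^2 + 7*t + 6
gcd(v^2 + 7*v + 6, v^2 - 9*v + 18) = 1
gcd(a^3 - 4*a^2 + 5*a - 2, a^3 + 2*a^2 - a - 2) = a - 1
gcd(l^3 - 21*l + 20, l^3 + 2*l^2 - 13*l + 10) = l^2 + 4*l - 5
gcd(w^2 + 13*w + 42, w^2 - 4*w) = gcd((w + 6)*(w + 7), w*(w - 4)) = 1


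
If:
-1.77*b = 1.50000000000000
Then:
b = -0.85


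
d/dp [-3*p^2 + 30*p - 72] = 30 - 6*p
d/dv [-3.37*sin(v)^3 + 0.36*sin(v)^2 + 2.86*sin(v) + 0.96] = (-10.11*sin(v)^2 + 0.72*sin(v) + 2.86)*cos(v)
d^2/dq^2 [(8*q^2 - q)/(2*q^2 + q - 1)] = 2*(-20*q^3 + 48*q^2 - 6*q + 7)/(8*q^6 + 12*q^5 - 6*q^4 - 11*q^3 + 3*q^2 + 3*q - 1)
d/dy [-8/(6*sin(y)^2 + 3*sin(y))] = 8*(4/tan(y) + cos(y)/sin(y)^2)/(3*(2*sin(y) + 1)^2)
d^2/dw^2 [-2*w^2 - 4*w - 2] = -4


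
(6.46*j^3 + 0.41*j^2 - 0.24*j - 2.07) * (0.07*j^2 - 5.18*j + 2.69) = 0.4522*j^5 - 33.4341*j^4 + 15.2368*j^3 + 2.2012*j^2 + 10.077*j - 5.5683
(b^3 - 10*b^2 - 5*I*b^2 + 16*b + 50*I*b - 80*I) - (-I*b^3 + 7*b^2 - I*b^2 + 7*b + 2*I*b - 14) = b^3 + I*b^3 - 17*b^2 - 4*I*b^2 + 9*b + 48*I*b + 14 - 80*I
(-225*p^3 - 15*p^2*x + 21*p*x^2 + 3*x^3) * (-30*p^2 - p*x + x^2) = 6750*p^5 + 675*p^4*x - 840*p^3*x^2 - 126*p^2*x^3 + 18*p*x^4 + 3*x^5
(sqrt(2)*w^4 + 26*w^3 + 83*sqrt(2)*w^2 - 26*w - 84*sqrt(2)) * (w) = sqrt(2)*w^5 + 26*w^4 + 83*sqrt(2)*w^3 - 26*w^2 - 84*sqrt(2)*w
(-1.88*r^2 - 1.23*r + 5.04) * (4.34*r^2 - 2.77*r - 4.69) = -8.1592*r^4 - 0.1306*r^3 + 34.0979*r^2 - 8.1921*r - 23.6376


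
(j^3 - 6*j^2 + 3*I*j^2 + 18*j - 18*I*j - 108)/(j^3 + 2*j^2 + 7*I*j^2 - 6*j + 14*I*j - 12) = (j^2 - 3*j*(2 + I) + 18*I)/(j^2 + j*(2 + I) + 2*I)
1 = 1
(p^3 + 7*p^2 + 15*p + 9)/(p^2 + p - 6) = (p^2 + 4*p + 3)/(p - 2)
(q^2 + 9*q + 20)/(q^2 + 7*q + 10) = (q + 4)/(q + 2)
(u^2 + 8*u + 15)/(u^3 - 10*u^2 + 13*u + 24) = (u^2 + 8*u + 15)/(u^3 - 10*u^2 + 13*u + 24)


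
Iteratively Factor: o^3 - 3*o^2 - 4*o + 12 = (o + 2)*(o^2 - 5*o + 6) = (o - 2)*(o + 2)*(o - 3)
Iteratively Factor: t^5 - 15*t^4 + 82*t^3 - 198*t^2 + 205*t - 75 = (t - 3)*(t^4 - 12*t^3 + 46*t^2 - 60*t + 25) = (t - 3)*(t - 1)*(t^3 - 11*t^2 + 35*t - 25) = (t - 5)*(t - 3)*(t - 1)*(t^2 - 6*t + 5) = (t - 5)^2*(t - 3)*(t - 1)*(t - 1)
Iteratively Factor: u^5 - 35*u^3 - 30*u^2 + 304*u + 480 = (u + 2)*(u^4 - 2*u^3 - 31*u^2 + 32*u + 240) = (u - 5)*(u + 2)*(u^3 + 3*u^2 - 16*u - 48) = (u - 5)*(u + 2)*(u + 3)*(u^2 - 16) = (u - 5)*(u - 4)*(u + 2)*(u + 3)*(u + 4)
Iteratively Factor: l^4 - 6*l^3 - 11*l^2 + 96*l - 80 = (l - 4)*(l^3 - 2*l^2 - 19*l + 20) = (l - 5)*(l - 4)*(l^2 + 3*l - 4) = (l - 5)*(l - 4)*(l + 4)*(l - 1)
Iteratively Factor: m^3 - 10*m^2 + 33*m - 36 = (m - 3)*(m^2 - 7*m + 12) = (m - 3)^2*(m - 4)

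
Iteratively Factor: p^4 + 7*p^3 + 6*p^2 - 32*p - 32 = (p + 1)*(p^3 + 6*p^2 - 32) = (p - 2)*(p + 1)*(p^2 + 8*p + 16) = (p - 2)*(p + 1)*(p + 4)*(p + 4)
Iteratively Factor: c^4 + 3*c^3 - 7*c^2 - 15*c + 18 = (c - 2)*(c^3 + 5*c^2 + 3*c - 9) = (c - 2)*(c + 3)*(c^2 + 2*c - 3) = (c - 2)*(c + 3)^2*(c - 1)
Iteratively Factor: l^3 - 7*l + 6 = (l + 3)*(l^2 - 3*l + 2) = (l - 1)*(l + 3)*(l - 2)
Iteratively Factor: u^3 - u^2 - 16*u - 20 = (u + 2)*(u^2 - 3*u - 10) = (u + 2)^2*(u - 5)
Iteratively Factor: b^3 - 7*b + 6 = (b - 1)*(b^2 + b - 6) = (b - 1)*(b + 3)*(b - 2)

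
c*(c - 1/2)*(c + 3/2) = c^3 + c^2 - 3*c/4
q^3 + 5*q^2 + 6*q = q*(q + 2)*(q + 3)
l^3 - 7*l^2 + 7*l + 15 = (l - 5)*(l - 3)*(l + 1)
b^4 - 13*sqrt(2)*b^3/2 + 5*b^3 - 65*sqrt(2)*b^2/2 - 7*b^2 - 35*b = b*(b + 5)*(b - 7*sqrt(2))*(b + sqrt(2)/2)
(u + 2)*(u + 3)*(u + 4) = u^3 + 9*u^2 + 26*u + 24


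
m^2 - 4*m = m*(m - 4)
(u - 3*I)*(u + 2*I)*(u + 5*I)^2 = u^4 + 9*I*u^3 - 9*u^2 + 85*I*u - 150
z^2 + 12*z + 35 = (z + 5)*(z + 7)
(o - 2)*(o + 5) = o^2 + 3*o - 10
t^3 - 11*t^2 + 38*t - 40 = (t - 5)*(t - 4)*(t - 2)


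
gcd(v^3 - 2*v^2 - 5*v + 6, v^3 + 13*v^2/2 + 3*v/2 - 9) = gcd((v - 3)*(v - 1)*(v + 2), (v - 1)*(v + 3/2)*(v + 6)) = v - 1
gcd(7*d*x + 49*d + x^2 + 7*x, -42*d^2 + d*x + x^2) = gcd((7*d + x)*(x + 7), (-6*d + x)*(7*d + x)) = 7*d + x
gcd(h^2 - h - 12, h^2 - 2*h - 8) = h - 4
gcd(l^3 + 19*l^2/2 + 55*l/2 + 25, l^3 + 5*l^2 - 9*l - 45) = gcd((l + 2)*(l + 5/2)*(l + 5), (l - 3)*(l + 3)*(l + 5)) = l + 5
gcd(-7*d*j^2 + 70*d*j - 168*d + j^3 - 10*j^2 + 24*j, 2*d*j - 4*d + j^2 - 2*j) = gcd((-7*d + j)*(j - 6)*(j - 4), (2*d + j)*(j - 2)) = 1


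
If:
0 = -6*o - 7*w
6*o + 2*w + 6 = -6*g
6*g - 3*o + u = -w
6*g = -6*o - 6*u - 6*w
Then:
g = -28/53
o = -35/53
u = 33/53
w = 30/53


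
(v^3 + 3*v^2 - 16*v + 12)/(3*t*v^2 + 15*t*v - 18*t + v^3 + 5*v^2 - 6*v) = (v - 2)/(3*t + v)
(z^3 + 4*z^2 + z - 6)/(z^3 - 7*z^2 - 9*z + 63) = (z^2 + z - 2)/(z^2 - 10*z + 21)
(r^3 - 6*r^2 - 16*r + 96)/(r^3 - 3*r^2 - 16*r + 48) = (r - 6)/(r - 3)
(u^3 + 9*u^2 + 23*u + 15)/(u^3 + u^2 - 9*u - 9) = (u + 5)/(u - 3)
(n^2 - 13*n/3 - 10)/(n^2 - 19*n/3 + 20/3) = (3*n^2 - 13*n - 30)/(3*n^2 - 19*n + 20)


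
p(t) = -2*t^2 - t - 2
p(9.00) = -173.00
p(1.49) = -7.93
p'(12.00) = -49.00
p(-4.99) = -46.81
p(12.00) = -302.00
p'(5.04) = -21.16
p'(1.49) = -6.96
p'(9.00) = -37.00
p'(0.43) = -2.72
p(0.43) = -2.80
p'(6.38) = -26.52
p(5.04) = -57.84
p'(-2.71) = 9.84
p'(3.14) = -13.56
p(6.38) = -89.79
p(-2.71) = -13.98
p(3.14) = -24.86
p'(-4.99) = 18.96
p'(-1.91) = 6.64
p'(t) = -4*t - 1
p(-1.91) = -7.39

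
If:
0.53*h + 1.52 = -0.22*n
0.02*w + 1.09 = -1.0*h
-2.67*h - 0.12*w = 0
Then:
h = -1.96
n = -2.18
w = 43.70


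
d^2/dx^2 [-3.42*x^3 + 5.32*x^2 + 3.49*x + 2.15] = 10.64 - 20.52*x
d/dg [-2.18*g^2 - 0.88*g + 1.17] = -4.36*g - 0.88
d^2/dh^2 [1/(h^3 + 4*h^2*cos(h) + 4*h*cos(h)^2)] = 4*(h^3*cos(h) - 8*h^2*sin(h) - 2*h^2*cos(2*h) + 7*h^2 - 2*h*sin(2*h) + 4*h*cos(h) + cos(2*h) + 1)/(h^3*(h + 2*cos(h))^4)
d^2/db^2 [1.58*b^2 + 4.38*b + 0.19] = 3.16000000000000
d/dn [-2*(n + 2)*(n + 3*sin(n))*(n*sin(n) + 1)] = -2*(n + 2)*(n + 3*sin(n))*(n*cos(n) + sin(n)) - 2*(n + 2)*(n*sin(n) + 1)*(3*cos(n) + 1) - 2*(n + 3*sin(n))*(n*sin(n) + 1)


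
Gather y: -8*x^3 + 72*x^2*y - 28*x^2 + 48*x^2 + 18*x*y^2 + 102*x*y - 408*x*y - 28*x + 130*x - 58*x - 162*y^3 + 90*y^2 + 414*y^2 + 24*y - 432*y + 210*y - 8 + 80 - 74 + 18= -8*x^3 + 20*x^2 + 44*x - 162*y^3 + y^2*(18*x + 504) + y*(72*x^2 - 306*x - 198) + 16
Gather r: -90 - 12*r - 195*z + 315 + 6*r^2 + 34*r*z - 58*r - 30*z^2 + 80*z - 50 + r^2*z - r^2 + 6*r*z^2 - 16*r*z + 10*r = r^2*(z + 5) + r*(6*z^2 + 18*z - 60) - 30*z^2 - 115*z + 175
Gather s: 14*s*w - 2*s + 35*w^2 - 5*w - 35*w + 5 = s*(14*w - 2) + 35*w^2 - 40*w + 5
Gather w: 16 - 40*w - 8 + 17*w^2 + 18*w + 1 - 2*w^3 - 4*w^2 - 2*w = -2*w^3 + 13*w^2 - 24*w + 9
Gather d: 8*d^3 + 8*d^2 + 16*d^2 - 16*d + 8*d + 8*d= 8*d^3 + 24*d^2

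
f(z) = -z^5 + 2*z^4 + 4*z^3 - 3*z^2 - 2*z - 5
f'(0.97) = 6.35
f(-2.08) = 26.55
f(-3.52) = 637.85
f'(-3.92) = -1456.60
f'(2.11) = 14.81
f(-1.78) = 4.44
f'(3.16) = -147.26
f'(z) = -5*z^4 + 8*z^3 + 12*z^2 - 6*z - 2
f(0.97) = -5.20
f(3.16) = -30.72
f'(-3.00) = -497.00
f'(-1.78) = -48.61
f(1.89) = 8.91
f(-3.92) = 1113.66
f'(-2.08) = -103.18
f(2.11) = 12.82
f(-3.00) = 271.00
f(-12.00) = 282979.00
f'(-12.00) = -115706.00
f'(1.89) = 19.74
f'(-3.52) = -948.72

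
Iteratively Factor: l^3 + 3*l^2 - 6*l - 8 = (l + 4)*(l^2 - l - 2) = (l - 2)*(l + 4)*(l + 1)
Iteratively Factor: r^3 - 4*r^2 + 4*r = (r - 2)*(r^2 - 2*r) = (r - 2)^2*(r)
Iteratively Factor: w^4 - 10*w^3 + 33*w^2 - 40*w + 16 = (w - 1)*(w^3 - 9*w^2 + 24*w - 16) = (w - 4)*(w - 1)*(w^2 - 5*w + 4) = (w - 4)*(w - 1)^2*(w - 4)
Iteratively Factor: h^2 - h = (h)*(h - 1)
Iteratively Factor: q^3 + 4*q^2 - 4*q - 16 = (q + 2)*(q^2 + 2*q - 8) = (q - 2)*(q + 2)*(q + 4)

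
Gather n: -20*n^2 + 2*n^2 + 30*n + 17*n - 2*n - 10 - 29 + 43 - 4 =-18*n^2 + 45*n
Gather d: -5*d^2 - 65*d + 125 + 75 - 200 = -5*d^2 - 65*d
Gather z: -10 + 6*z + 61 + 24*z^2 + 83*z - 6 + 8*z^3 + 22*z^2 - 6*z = 8*z^3 + 46*z^2 + 83*z + 45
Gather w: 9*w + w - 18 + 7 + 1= 10*w - 10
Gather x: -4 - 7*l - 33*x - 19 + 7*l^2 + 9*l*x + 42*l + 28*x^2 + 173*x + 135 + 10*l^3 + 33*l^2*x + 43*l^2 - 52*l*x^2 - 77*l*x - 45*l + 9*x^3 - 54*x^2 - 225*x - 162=10*l^3 + 50*l^2 - 10*l + 9*x^3 + x^2*(-52*l - 26) + x*(33*l^2 - 68*l - 85) - 50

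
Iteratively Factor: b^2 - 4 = (b - 2)*(b + 2)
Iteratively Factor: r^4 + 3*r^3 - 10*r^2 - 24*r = (r)*(r^3 + 3*r^2 - 10*r - 24) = r*(r + 2)*(r^2 + r - 12) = r*(r - 3)*(r + 2)*(r + 4)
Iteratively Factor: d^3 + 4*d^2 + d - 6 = (d + 2)*(d^2 + 2*d - 3) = (d - 1)*(d + 2)*(d + 3)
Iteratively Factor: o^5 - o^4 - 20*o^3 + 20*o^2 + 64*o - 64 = (o + 4)*(o^4 - 5*o^3 + 20*o - 16) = (o + 2)*(o + 4)*(o^3 - 7*o^2 + 14*o - 8) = (o - 4)*(o + 2)*(o + 4)*(o^2 - 3*o + 2) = (o - 4)*(o - 2)*(o + 2)*(o + 4)*(o - 1)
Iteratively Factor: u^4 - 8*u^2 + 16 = (u - 2)*(u^3 + 2*u^2 - 4*u - 8) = (u - 2)^2*(u^2 + 4*u + 4) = (u - 2)^2*(u + 2)*(u + 2)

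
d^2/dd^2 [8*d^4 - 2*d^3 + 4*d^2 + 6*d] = 96*d^2 - 12*d + 8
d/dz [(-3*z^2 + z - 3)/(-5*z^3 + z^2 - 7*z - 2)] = (-15*z^4 + 10*z^3 - 25*z^2 + 18*z - 23)/(25*z^6 - 10*z^5 + 71*z^4 + 6*z^3 + 45*z^2 + 28*z + 4)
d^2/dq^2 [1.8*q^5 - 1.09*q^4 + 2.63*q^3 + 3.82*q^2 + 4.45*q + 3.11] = 36.0*q^3 - 13.08*q^2 + 15.78*q + 7.64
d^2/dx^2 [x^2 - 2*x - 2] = 2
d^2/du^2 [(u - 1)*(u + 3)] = 2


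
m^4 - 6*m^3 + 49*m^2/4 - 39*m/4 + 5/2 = (m - 5/2)*(m - 2)*(m - 1)*(m - 1/2)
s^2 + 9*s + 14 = (s + 2)*(s + 7)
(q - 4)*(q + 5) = q^2 + q - 20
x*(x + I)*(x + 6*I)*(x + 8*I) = x^4 + 15*I*x^3 - 62*x^2 - 48*I*x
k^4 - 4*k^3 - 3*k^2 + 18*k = k*(k - 3)^2*(k + 2)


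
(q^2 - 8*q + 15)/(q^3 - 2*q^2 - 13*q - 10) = (q - 3)/(q^2 + 3*q + 2)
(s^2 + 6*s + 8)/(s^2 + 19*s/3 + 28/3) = 3*(s + 2)/(3*s + 7)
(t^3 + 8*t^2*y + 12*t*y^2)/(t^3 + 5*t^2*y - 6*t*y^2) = (-t - 2*y)/(-t + y)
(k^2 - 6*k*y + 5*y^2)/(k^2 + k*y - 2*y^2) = (k - 5*y)/(k + 2*y)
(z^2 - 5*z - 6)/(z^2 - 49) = (z^2 - 5*z - 6)/(z^2 - 49)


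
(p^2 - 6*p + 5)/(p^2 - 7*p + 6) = (p - 5)/(p - 6)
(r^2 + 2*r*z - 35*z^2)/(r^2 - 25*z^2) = (r + 7*z)/(r + 5*z)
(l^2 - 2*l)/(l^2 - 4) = l/(l + 2)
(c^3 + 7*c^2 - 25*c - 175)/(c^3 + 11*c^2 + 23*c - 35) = (c - 5)/(c - 1)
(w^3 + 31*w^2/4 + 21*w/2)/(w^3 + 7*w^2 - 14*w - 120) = w*(4*w + 7)/(4*(w^2 + w - 20))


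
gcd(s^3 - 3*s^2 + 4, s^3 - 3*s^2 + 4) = s^3 - 3*s^2 + 4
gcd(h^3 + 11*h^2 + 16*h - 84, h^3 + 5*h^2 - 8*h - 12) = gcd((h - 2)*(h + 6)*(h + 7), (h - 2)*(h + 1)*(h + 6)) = h^2 + 4*h - 12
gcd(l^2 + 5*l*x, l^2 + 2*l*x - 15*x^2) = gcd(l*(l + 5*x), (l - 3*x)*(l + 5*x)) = l + 5*x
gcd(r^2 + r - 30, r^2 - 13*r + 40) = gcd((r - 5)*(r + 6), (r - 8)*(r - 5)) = r - 5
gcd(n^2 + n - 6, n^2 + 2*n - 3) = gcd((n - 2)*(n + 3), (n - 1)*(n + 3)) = n + 3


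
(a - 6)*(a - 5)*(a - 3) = a^3 - 14*a^2 + 63*a - 90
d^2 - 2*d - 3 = (d - 3)*(d + 1)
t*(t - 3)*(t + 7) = t^3 + 4*t^2 - 21*t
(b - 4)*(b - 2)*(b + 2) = b^3 - 4*b^2 - 4*b + 16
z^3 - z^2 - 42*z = z*(z - 7)*(z + 6)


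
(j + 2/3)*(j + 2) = j^2 + 8*j/3 + 4/3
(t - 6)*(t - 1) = t^2 - 7*t + 6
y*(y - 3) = y^2 - 3*y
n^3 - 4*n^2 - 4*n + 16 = (n - 4)*(n - 2)*(n + 2)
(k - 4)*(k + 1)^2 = k^3 - 2*k^2 - 7*k - 4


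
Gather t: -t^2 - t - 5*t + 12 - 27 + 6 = -t^2 - 6*t - 9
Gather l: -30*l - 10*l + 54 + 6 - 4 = 56 - 40*l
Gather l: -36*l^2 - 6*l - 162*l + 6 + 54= -36*l^2 - 168*l + 60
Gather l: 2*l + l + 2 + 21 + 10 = 3*l + 33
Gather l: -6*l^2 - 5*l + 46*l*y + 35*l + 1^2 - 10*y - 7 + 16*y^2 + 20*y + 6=-6*l^2 + l*(46*y + 30) + 16*y^2 + 10*y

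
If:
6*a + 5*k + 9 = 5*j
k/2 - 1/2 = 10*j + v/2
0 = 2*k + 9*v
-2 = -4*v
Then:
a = 7/32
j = -3/16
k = -9/4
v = 1/2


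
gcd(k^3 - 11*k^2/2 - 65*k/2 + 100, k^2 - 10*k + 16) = k - 8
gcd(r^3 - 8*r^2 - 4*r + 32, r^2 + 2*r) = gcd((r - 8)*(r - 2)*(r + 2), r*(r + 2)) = r + 2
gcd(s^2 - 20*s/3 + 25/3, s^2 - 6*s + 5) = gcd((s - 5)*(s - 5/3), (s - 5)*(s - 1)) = s - 5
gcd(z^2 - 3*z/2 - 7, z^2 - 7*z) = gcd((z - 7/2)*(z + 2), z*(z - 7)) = 1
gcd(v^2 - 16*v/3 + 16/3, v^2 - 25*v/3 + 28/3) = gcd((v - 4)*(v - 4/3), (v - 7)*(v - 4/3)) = v - 4/3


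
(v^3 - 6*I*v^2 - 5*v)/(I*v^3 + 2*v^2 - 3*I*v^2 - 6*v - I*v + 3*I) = -v*(I*v + 5)/(v^2 - v*(3 + I) + 3*I)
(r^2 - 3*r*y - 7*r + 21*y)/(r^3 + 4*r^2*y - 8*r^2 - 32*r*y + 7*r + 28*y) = (r - 3*y)/(r^2 + 4*r*y - r - 4*y)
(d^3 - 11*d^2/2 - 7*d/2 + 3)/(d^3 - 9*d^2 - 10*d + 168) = (2*d^2 + d - 1)/(2*(d^2 - 3*d - 28))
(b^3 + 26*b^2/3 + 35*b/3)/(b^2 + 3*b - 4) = b*(3*b^2 + 26*b + 35)/(3*(b^2 + 3*b - 4))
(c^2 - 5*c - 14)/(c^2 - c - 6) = (c - 7)/(c - 3)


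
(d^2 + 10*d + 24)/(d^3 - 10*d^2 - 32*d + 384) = (d + 4)/(d^2 - 16*d + 64)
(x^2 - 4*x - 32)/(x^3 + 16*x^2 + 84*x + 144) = (x - 8)/(x^2 + 12*x + 36)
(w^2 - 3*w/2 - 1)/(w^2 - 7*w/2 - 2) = (w - 2)/(w - 4)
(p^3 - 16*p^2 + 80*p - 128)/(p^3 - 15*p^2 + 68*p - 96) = (p - 4)/(p - 3)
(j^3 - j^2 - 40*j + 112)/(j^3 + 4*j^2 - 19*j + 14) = (j^2 - 8*j + 16)/(j^2 - 3*j + 2)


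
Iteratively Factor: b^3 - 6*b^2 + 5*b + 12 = (b - 4)*(b^2 - 2*b - 3) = (b - 4)*(b + 1)*(b - 3)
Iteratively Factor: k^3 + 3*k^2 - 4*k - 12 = (k + 2)*(k^2 + k - 6) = (k - 2)*(k + 2)*(k + 3)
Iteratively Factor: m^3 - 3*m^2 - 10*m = (m)*(m^2 - 3*m - 10) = m*(m - 5)*(m + 2)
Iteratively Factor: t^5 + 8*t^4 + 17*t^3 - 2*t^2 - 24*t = (t + 2)*(t^4 + 6*t^3 + 5*t^2 - 12*t) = (t - 1)*(t + 2)*(t^3 + 7*t^2 + 12*t) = (t - 1)*(t + 2)*(t + 3)*(t^2 + 4*t) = t*(t - 1)*(t + 2)*(t + 3)*(t + 4)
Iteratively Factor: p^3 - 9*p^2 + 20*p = (p - 5)*(p^2 - 4*p) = p*(p - 5)*(p - 4)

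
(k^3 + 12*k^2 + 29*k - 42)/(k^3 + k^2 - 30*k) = (k^2 + 6*k - 7)/(k*(k - 5))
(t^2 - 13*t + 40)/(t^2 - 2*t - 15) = (t - 8)/(t + 3)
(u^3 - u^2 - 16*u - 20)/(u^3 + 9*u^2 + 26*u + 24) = (u^2 - 3*u - 10)/(u^2 + 7*u + 12)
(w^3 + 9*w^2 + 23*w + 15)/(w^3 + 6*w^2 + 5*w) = (w + 3)/w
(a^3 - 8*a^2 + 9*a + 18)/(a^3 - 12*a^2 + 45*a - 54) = (a + 1)/(a - 3)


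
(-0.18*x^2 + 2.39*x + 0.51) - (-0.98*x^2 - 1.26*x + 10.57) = 0.8*x^2 + 3.65*x - 10.06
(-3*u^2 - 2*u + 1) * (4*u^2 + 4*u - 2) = -12*u^4 - 20*u^3 + 2*u^2 + 8*u - 2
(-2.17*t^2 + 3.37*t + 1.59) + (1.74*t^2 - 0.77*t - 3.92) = -0.43*t^2 + 2.6*t - 2.33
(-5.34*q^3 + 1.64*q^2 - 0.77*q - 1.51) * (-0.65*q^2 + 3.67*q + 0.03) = 3.471*q^5 - 20.6638*q^4 + 6.3591*q^3 - 1.7952*q^2 - 5.5648*q - 0.0453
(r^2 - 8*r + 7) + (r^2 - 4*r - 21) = 2*r^2 - 12*r - 14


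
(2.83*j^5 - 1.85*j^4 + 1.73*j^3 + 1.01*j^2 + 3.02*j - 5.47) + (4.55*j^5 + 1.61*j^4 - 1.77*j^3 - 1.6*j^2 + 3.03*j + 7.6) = 7.38*j^5 - 0.24*j^4 - 0.04*j^3 - 0.59*j^2 + 6.05*j + 2.13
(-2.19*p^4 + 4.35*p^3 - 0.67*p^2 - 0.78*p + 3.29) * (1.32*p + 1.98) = -2.8908*p^5 + 1.4058*p^4 + 7.7286*p^3 - 2.3562*p^2 + 2.7984*p + 6.5142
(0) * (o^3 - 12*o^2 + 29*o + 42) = 0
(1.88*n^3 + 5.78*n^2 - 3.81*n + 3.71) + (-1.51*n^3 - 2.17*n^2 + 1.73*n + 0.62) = 0.37*n^3 + 3.61*n^2 - 2.08*n + 4.33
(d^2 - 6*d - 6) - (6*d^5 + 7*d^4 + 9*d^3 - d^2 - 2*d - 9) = -6*d^5 - 7*d^4 - 9*d^3 + 2*d^2 - 4*d + 3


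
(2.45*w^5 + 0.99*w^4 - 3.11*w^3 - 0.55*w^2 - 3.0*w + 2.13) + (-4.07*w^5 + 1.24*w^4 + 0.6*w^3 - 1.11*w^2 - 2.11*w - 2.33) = -1.62*w^5 + 2.23*w^4 - 2.51*w^3 - 1.66*w^2 - 5.11*w - 0.2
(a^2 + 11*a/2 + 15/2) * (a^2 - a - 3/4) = a^4 + 9*a^3/2 + 5*a^2/4 - 93*a/8 - 45/8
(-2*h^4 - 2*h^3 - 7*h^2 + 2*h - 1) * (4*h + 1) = -8*h^5 - 10*h^4 - 30*h^3 + h^2 - 2*h - 1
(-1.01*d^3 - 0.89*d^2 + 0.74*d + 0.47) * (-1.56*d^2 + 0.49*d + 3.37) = 1.5756*d^5 + 0.8935*d^4 - 4.9942*d^3 - 3.3699*d^2 + 2.7241*d + 1.5839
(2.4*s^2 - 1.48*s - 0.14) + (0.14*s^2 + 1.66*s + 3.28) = 2.54*s^2 + 0.18*s + 3.14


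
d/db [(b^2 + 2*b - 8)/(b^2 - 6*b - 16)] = 8*(-b^2 - 2*b - 10)/(b^4 - 12*b^3 + 4*b^2 + 192*b + 256)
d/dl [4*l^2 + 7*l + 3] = 8*l + 7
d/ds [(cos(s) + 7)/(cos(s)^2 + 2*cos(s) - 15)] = (cos(s)^2 + 14*cos(s) + 29)*sin(s)/(cos(s)^2 + 2*cos(s) - 15)^2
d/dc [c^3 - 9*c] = 3*c^2 - 9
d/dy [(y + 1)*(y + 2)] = 2*y + 3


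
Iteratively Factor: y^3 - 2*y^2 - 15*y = (y)*(y^2 - 2*y - 15) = y*(y - 5)*(y + 3)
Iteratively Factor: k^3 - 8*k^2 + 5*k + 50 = (k - 5)*(k^2 - 3*k - 10) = (k - 5)^2*(k + 2)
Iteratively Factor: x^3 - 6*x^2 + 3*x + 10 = (x + 1)*(x^2 - 7*x + 10) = (x - 5)*(x + 1)*(x - 2)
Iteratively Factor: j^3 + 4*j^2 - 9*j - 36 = (j + 4)*(j^2 - 9) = (j + 3)*(j + 4)*(j - 3)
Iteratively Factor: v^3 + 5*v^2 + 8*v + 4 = (v + 2)*(v^2 + 3*v + 2) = (v + 1)*(v + 2)*(v + 2)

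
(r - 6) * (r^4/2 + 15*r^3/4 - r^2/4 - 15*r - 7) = r^5/2 + 3*r^4/4 - 91*r^3/4 - 27*r^2/2 + 83*r + 42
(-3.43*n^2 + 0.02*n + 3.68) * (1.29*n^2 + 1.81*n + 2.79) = -4.4247*n^4 - 6.1825*n^3 - 4.7863*n^2 + 6.7166*n + 10.2672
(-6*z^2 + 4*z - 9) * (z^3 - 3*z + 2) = -6*z^5 + 4*z^4 + 9*z^3 - 24*z^2 + 35*z - 18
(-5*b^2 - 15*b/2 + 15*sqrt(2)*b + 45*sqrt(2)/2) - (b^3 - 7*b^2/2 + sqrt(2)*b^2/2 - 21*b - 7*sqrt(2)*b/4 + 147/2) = -b^3 - 3*b^2/2 - sqrt(2)*b^2/2 + 27*b/2 + 67*sqrt(2)*b/4 - 147/2 + 45*sqrt(2)/2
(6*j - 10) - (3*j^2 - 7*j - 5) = -3*j^2 + 13*j - 5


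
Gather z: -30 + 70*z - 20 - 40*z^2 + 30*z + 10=-40*z^2 + 100*z - 40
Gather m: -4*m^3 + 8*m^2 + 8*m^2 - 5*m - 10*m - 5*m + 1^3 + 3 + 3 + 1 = -4*m^3 + 16*m^2 - 20*m + 8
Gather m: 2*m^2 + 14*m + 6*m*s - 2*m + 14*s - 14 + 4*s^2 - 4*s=2*m^2 + m*(6*s + 12) + 4*s^2 + 10*s - 14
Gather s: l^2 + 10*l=l^2 + 10*l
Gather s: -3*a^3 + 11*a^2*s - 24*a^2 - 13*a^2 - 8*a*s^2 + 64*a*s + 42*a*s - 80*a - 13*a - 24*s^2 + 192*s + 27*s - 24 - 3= -3*a^3 - 37*a^2 - 93*a + s^2*(-8*a - 24) + s*(11*a^2 + 106*a + 219) - 27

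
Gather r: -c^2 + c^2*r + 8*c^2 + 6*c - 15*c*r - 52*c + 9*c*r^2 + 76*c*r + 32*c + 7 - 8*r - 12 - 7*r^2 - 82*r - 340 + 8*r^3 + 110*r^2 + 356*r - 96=7*c^2 - 14*c + 8*r^3 + r^2*(9*c + 103) + r*(c^2 + 61*c + 266) - 441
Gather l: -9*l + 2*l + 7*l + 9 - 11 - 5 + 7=0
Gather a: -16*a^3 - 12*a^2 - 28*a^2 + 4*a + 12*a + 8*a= -16*a^3 - 40*a^2 + 24*a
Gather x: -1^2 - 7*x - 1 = -7*x - 2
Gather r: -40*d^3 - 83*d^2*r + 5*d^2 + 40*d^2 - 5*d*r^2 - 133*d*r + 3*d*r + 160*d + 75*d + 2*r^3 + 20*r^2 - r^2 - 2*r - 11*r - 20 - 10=-40*d^3 + 45*d^2 + 235*d + 2*r^3 + r^2*(19 - 5*d) + r*(-83*d^2 - 130*d - 13) - 30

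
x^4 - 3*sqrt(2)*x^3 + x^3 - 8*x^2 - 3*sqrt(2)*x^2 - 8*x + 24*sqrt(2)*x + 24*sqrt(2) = (x + 1)*(x - 3*sqrt(2))*(x - 2*sqrt(2))*(x + 2*sqrt(2))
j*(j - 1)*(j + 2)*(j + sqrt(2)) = j^4 + j^3 + sqrt(2)*j^3 - 2*j^2 + sqrt(2)*j^2 - 2*sqrt(2)*j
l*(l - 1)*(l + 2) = l^3 + l^2 - 2*l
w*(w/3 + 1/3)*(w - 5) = w^3/3 - 4*w^2/3 - 5*w/3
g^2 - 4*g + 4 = (g - 2)^2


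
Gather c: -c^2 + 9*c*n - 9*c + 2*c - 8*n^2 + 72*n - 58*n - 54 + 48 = -c^2 + c*(9*n - 7) - 8*n^2 + 14*n - 6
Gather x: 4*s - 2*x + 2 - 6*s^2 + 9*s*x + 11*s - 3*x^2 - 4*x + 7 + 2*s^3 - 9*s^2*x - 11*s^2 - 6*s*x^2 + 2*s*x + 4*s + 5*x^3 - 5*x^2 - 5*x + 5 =2*s^3 - 17*s^2 + 19*s + 5*x^3 + x^2*(-6*s - 8) + x*(-9*s^2 + 11*s - 11) + 14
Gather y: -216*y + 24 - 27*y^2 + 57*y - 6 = -27*y^2 - 159*y + 18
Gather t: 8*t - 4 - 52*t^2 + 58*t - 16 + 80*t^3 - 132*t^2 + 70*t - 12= 80*t^3 - 184*t^2 + 136*t - 32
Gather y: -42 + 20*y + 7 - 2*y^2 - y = -2*y^2 + 19*y - 35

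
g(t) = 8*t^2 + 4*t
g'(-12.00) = -188.00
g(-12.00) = 1104.00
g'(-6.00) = -92.00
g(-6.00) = 264.00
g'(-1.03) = -12.48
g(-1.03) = 4.37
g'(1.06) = 20.96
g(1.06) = 13.23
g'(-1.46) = -19.36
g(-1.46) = 11.21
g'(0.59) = 13.44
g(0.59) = 5.14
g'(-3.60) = -53.60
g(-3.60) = 89.28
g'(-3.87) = -57.92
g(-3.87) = 104.34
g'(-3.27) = -48.32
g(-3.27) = 72.46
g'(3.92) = 66.72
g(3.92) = 138.61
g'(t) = 16*t + 4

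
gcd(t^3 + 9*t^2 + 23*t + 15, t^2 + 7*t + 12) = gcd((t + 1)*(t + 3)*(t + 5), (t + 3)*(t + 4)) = t + 3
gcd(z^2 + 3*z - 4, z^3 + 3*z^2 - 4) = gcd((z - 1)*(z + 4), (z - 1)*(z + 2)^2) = z - 1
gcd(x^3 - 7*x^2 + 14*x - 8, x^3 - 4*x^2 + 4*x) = x - 2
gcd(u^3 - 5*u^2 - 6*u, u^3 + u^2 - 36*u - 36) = u^2 - 5*u - 6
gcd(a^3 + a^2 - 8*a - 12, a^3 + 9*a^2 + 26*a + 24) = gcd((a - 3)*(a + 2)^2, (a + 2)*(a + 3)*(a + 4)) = a + 2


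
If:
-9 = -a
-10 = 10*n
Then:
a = 9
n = -1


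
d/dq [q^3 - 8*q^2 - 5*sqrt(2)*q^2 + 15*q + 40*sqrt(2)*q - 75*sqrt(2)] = 3*q^2 - 16*q - 10*sqrt(2)*q + 15 + 40*sqrt(2)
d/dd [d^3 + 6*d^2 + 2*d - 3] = 3*d^2 + 12*d + 2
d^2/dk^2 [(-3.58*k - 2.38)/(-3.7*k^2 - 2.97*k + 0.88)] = ((3.58*k + 2.38)*(7.4*k + 2.97)*(14.8*k + 5.94) - (79.476*k + 38.8772)*(3.7*k^2 + 2.97*k - 0.88))/(3.7*k^2 + 2.97*k - 0.88)^3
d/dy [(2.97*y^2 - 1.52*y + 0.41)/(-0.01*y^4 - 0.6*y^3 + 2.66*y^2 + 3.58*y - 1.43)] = (0.0594*y^5 + 1.7364*y^4 - 1.8076*y^3 + 15.4138*y^2 - 10.6754*y + 0.7058)/(0.0001*y^8 + 0.012*y^7 + 0.3068*y^6 - 3.2636*y^5 + 2.8082*y^4 + 20.7616*y^3 + 5.2088*y^2 - 10.2388*y + 2.0449)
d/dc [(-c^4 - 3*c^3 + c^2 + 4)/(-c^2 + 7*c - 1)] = 2*(c^5 - 9*c^4 - 19*c^3 + 8*c^2 + 3*c - 14)/(c^4 - 14*c^3 + 51*c^2 - 14*c + 1)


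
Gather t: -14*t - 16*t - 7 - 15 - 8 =-30*t - 30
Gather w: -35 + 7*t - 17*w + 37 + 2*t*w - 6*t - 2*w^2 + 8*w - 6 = t - 2*w^2 + w*(2*t - 9) - 4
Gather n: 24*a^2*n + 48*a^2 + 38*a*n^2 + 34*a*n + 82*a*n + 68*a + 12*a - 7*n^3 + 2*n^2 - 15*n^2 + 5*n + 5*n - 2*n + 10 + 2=48*a^2 + 80*a - 7*n^3 + n^2*(38*a - 13) + n*(24*a^2 + 116*a + 8) + 12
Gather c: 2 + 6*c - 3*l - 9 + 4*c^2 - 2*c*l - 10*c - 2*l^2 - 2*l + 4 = 4*c^2 + c*(-2*l - 4) - 2*l^2 - 5*l - 3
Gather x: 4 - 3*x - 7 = -3*x - 3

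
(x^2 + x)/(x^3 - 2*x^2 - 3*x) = 1/(x - 3)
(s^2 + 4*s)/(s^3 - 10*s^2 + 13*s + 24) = s*(s + 4)/(s^3 - 10*s^2 + 13*s + 24)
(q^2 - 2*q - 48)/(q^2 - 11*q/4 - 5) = 4*(-q^2 + 2*q + 48)/(-4*q^2 + 11*q + 20)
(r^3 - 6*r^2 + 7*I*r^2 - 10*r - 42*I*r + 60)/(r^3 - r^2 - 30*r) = (r^2 + 7*I*r - 10)/(r*(r + 5))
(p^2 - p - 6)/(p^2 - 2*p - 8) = (p - 3)/(p - 4)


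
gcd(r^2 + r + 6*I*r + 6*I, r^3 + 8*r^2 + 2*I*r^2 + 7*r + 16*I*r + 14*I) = r + 1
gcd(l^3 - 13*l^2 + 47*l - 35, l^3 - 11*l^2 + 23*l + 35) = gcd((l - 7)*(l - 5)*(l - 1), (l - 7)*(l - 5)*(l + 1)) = l^2 - 12*l + 35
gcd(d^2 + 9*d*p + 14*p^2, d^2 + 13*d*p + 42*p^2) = d + 7*p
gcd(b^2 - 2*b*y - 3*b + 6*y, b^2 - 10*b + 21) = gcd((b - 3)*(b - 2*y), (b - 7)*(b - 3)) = b - 3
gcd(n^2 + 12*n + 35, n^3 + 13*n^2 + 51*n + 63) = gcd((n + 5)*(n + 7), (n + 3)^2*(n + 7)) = n + 7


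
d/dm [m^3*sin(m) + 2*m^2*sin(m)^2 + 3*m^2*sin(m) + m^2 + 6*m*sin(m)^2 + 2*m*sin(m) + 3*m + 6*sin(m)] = m^3*cos(m) + 2*m^2*sin(2*m) + 3*sqrt(2)*m^2*sin(m + pi/4) + 6*m*sin(m) + 6*m*sin(2*m) + 2*m*cos(m) - 2*m*cos(2*m) + 4*m + 2*sin(m) + 6*cos(m) - 3*cos(2*m) + 6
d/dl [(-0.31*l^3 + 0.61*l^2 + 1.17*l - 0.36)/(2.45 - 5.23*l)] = (3.2426*l^3 - 5.4688*l^2 + 2.989*l + 0.9837)/(27.3529*l^2 - 25.627*l + 6.0025)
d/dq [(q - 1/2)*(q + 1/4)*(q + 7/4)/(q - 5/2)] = (16*q^3 - 48*q^2 - 60*q + 13)/(2*(4*q^2 - 20*q + 25))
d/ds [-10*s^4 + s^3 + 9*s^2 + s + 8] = -40*s^3 + 3*s^2 + 18*s + 1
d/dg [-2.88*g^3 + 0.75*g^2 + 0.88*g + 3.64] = -8.64*g^2 + 1.5*g + 0.88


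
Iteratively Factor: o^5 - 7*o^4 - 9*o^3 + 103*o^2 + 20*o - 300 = (o + 3)*(o^4 - 10*o^3 + 21*o^2 + 40*o - 100) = (o + 2)*(o + 3)*(o^3 - 12*o^2 + 45*o - 50) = (o - 2)*(o + 2)*(o + 3)*(o^2 - 10*o + 25) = (o - 5)*(o - 2)*(o + 2)*(o + 3)*(o - 5)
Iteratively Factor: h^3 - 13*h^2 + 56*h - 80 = (h - 4)*(h^2 - 9*h + 20) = (h - 4)^2*(h - 5)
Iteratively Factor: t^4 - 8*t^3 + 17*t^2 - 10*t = (t - 2)*(t^3 - 6*t^2 + 5*t) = t*(t - 2)*(t^2 - 6*t + 5) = t*(t - 2)*(t - 1)*(t - 5)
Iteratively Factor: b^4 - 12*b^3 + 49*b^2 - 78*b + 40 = (b - 1)*(b^3 - 11*b^2 + 38*b - 40) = (b - 2)*(b - 1)*(b^2 - 9*b + 20) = (b - 4)*(b - 2)*(b - 1)*(b - 5)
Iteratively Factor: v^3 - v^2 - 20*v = (v + 4)*(v^2 - 5*v) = v*(v + 4)*(v - 5)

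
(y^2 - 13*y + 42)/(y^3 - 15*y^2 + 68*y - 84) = 1/(y - 2)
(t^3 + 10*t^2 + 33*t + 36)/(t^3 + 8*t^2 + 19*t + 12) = (t + 3)/(t + 1)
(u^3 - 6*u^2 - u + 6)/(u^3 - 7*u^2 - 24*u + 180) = (u^2 - 1)/(u^2 - u - 30)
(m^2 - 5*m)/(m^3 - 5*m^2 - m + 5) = m/(m^2 - 1)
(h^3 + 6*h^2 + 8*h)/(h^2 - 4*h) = (h^2 + 6*h + 8)/(h - 4)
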